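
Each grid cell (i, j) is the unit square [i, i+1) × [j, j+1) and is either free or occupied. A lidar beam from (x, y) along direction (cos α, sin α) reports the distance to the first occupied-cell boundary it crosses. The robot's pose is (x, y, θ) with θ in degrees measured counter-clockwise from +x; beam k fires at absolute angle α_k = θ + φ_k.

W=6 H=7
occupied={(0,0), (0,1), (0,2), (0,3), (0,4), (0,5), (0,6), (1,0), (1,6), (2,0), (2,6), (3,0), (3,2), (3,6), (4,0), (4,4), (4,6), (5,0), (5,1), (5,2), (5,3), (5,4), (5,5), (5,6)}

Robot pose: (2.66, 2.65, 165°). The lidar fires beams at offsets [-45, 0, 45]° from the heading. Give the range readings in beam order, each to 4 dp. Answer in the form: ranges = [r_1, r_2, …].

ranges = [3.3200, 1.7186, 1.9168]

beam 1: φ=-45°, α=120°
  dir = (cos 120°, sin 120°) = (-0.5000, 0.8660); from cell (2,2)
  next x-line at t=1.3200, next y-line at t=0.4041; Δt_x=2.0000, Δt_y=1.1547
    y: enter (2,3) at t=0.4041
    x: enter (1,3) at t=1.3200
    y: enter (1,4) at t=1.5588
    y: enter (1,5) at t=2.7135
    x: enter (0,5) at t=3.3200 ← occupied
  → r_1 = 3.3200
beam 2: φ=0°, α=165°
  dir = (cos 165°, sin 165°) = (-0.9659, 0.2588); from cell (2,2)
  next x-line at t=0.6833, next y-line at t=1.3523; Δt_x=1.0353, Δt_y=3.8637
    x: enter (1,2) at t=0.6833
    y: enter (1,3) at t=1.3523
    x: enter (0,3) at t=1.7186 ← occupied
  → r_2 = 1.7186
beam 3: φ=45°, α=210°
  dir = (cos 210°, sin 210°) = (-0.8660, -0.5000); from cell (2,2)
  next x-line at t=0.7621, next y-line at t=1.3000; Δt_x=1.1547, Δt_y=2.0000
    x: enter (1,2) at t=0.7621
    y: enter (1,1) at t=1.3000
    x: enter (0,1) at t=1.9168 ← occupied
  → r_3 = 1.9168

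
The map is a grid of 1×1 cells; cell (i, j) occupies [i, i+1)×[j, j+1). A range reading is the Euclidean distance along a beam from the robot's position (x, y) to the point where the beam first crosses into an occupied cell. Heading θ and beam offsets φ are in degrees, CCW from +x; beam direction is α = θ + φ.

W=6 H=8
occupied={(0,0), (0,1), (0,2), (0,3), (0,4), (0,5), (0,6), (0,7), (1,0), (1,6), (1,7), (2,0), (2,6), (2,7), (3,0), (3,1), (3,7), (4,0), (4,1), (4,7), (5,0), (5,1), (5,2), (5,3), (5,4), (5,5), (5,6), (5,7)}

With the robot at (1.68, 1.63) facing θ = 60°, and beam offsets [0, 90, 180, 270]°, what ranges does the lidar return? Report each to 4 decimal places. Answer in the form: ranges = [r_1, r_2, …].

ranges = [6.2007, 0.7852, 0.7275, 1.2600]

beam 1: φ=0°, α=60°
  cosα=0.5000 sinα=0.8660 | (1,1) | tMaxX 0.6400 tMaxY 0.4272 | tΔX 2.0000 tΔY 1.1547
    t=0.4272 [y] (1,2)
    t=0.6400 [x] (2,2)
    t=1.5819 [y] (2,3)
    t=2.6400 [x] (3,3)
    t=2.7366 [y] (3,4)
    t=3.8913 [y] (3,5)
    t=4.6400 [x] (4,5)
    t=5.0460 [y] (4,6)
    t=6.2007 [y] (4,7) — stop
  → r_1 = 6.2007
beam 2: φ=90°, α=150°
  cosα=-0.8660 sinα=0.5000 | (1,1) | tMaxX 0.7852 tMaxY 0.7400 | tΔX 1.1547 tΔY 2.0000
    t=0.7400 [y] (1,2)
    t=0.7852 [x] (0,2) — stop
  → r_2 = 0.7852
beam 3: φ=180°, α=240°
  cosα=-0.5000 sinα=-0.8660 | (1,1) | tMaxX 1.3600 tMaxY 0.7275 | tΔX 2.0000 tΔY 1.1547
    t=0.7275 [y] (1,0) — stop
  → r_3 = 0.7275
beam 4: φ=270°, α=330°
  cosα=0.8660 sinα=-0.5000 | (1,1) | tMaxX 0.3695 tMaxY 1.2600 | tΔX 1.1547 tΔY 2.0000
    t=0.3695 [x] (2,1)
    t=1.2600 [y] (2,0) — stop
  → r_4 = 1.2600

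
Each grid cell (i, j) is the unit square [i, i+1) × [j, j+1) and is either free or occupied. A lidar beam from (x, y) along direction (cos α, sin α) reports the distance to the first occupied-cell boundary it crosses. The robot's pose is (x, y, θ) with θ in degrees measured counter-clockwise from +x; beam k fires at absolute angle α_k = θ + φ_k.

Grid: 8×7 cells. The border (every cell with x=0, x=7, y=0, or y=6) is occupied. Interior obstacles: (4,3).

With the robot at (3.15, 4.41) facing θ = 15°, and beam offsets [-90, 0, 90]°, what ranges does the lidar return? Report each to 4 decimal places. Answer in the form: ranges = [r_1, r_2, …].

ranges = [3.5303, 3.9858, 1.6461]

beam 1: φ=-90°, α=285°
  dir = (cos 285°, sin 285°) = (0.2588, -0.9659); from cell (3,4)
  next x-line at t=3.2841, next y-line at t=0.4245; Δt_x=3.8637, Δt_y=1.0353
    y: enter (3,3) at t=0.4245
    y: enter (3,2) at t=1.4597
    y: enter (3,1) at t=2.4950
    x: enter (4,1) at t=3.2841
    y: enter (4,0) at t=3.5303 ← occupied
  → r_1 = 3.5303
beam 2: φ=0°, α=15°
  dir = (cos 15°, sin 15°) = (0.9659, 0.2588); from cell (3,4)
  next x-line at t=0.8800, next y-line at t=2.2796; Δt_x=1.0353, Δt_y=3.8637
    x: enter (4,4) at t=0.8800
    x: enter (5,4) at t=1.9153
    y: enter (5,5) at t=2.2796
    x: enter (6,5) at t=2.9505
    x: enter (7,5) at t=3.9858 ← occupied
  → r_2 = 3.9858
beam 3: φ=90°, α=105°
  dir = (cos 105°, sin 105°) = (-0.2588, 0.9659); from cell (3,4)
  next x-line at t=0.5796, next y-line at t=0.6108; Δt_x=3.8637, Δt_y=1.0353
    x: enter (2,4) at t=0.5796
    y: enter (2,5) at t=0.6108
    y: enter (2,6) at t=1.6461 ← occupied
  → r_3 = 1.6461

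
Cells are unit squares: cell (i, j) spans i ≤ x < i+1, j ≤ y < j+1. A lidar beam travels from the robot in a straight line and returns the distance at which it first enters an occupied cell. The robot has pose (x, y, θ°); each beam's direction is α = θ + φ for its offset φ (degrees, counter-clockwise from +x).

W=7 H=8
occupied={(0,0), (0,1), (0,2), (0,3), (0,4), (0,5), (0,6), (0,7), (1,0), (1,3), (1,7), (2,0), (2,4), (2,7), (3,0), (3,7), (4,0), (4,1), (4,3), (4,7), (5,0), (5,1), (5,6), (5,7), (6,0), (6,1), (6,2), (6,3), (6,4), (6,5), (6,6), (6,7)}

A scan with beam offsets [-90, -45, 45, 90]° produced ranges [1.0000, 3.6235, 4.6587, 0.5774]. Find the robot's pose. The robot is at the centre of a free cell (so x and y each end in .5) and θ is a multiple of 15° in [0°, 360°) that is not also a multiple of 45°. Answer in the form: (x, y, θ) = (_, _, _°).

(x, y, θ) = (4.5, 6.5, 240°)

Enumerate (i+0.5, j+0.5, θ) over the 24 free cells and 16 admissible headings. For each, cast all 4 beams and compare to the given ranges.
  (4.5, 2.5, 300°): beam 1 = 3.0000 ≠ 1.0000 ✗
  (1.5, 6.5, 15°): beam 1 = 1.9319 ≠ 1.0000 ✗
  (4.5, 2.5, 165°): beam 1 = 0.5176 ≠ 1.0000 ✗
  (4.5, 2.5, 120°): beam 1 = 1.7321 ≠ 1.0000 ✗
  (4.5, 5.5, 195°): beam 1 = 1.5529 ≠ 1.0000 ✗
  …
  (4.5, 6.5, 240°): r_1=1.0000, r_2=3.6235, r_3=4.6587, r_4=0.5774 — all match ✓
Only this pose fits every beam.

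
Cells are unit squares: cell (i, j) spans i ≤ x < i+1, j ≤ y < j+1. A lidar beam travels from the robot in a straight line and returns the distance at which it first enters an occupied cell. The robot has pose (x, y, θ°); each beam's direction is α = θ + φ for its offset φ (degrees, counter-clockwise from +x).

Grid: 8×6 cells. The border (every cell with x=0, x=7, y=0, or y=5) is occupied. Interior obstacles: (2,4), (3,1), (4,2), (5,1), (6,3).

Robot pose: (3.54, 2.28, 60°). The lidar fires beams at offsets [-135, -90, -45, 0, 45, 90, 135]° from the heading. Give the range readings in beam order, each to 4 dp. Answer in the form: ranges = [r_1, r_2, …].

beam 1: φ=-135°, α=285°
  cosα=0.2588 sinα=-0.9659 | (3,2) | tMaxX 1.7773 tMaxY 0.2899 | tΔX 3.8637 tΔY 1.0353
    t=0.2899 [y] (3,1) — stop
  → r_1 = 0.2899
beam 2: φ=-90°, α=330°
  cosα=0.8660 sinα=-0.5000 | (3,2) | tMaxX 0.5312 tMaxY 0.5600 | tΔX 1.1547 tΔY 2.0000
    t=0.5312 [x] (4,2) — stop
  → r_2 = 0.5312
beam 3: φ=-45°, α=15°
  cosα=0.9659 sinα=0.2588 | (3,2) | tMaxX 0.4762 tMaxY 2.7819 | tΔX 1.0353 tΔY 3.8637
    t=0.4762 [x] (4,2) — stop
  → r_3 = 0.4762
beam 4: φ=0°, α=60°
  cosα=0.5000 sinα=0.8660 | (3,2) | tMaxX 0.9200 tMaxY 0.8314 | tΔX 2.0000 tΔY 1.1547
    t=0.8314 [y] (3,3)
    t=0.9200 [x] (4,3)
    t=1.9861 [y] (4,4)
    t=2.9200 [x] (5,4)
    t=3.1408 [y] (5,5) — stop
  → r_4 = 3.1408
beam 5: φ=45°, α=105°
  cosα=-0.2588 sinα=0.9659 | (3,2) | tMaxX 2.0864 tMaxY 0.7454 | tΔX 3.8637 tΔY 1.0353
    t=0.7454 [y] (3,3)
    t=1.7807 [y] (3,4)
    t=2.0864 [x] (2,4) — stop
  → r_5 = 2.0864
beam 6: φ=90°, α=150°
  cosα=-0.8660 sinα=0.5000 | (3,2) | tMaxX 0.6235 tMaxY 1.4400 | tΔX 1.1547 tΔY 2.0000
    t=0.6235 [x] (2,2)
    t=1.4400 [y] (2,3)
    t=1.7782 [x] (1,3)
    t=2.9329 [x] (0,3) — stop
  → r_6 = 2.9329
beam 7: φ=135°, α=195°
  cosα=-0.9659 sinα=-0.2588 | (3,2) | tMaxX 0.5590 tMaxY 1.0818 | tΔX 1.0353 tΔY 3.8637
    t=0.5590 [x] (2,2)
    t=1.0818 [y] (2,1)
    t=1.5943 [x] (1,1)
    t=2.6296 [x] (0,1) — stop
  → r_7 = 2.6296

ranges = [0.2899, 0.5312, 0.4762, 3.1408, 2.0864, 2.9329, 2.6296]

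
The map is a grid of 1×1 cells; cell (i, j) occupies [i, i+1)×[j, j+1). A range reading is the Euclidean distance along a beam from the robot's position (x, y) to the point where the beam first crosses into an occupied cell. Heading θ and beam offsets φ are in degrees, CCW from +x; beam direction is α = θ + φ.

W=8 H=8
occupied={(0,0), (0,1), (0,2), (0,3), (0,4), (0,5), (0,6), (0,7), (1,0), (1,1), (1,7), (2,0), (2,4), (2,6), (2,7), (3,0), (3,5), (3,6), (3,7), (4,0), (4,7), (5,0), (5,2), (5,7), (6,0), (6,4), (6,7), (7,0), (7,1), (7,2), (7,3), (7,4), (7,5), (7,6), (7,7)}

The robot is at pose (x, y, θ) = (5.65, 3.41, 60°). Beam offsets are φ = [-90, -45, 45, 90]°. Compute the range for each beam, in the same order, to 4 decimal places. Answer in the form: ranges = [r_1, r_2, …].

ranges = [1.5588, 1.3976, 3.7166, 3.0600]

beam 1: φ=-90°, α=330°
  cosα=0.8660 sinα=-0.5000 | (5,3) | tMaxX 0.4041 tMaxY 0.8200 | tΔX 1.1547 tΔY 2.0000
    t=0.4041 [x] (6,3)
    t=0.8200 [y] (6,2)
    t=1.5588 [x] (7,2) — stop
  → r_1 = 1.5588
beam 2: φ=-45°, α=15°
  cosα=0.9659 sinα=0.2588 | (5,3) | tMaxX 0.3623 tMaxY 2.2796 | tΔX 1.0353 tΔY 3.8637
    t=0.3623 [x] (6,3)
    t=1.3976 [x] (7,3) — stop
  → r_2 = 1.3976
beam 3: φ=45°, α=105°
  cosα=-0.2588 sinα=0.9659 | (5,3) | tMaxX 2.5114 tMaxY 0.6108 | tΔX 3.8637 tΔY 1.0353
    t=0.6108 [y] (5,4)
    t=1.6461 [y] (5,5)
    t=2.5114 [x] (4,5)
    t=2.6814 [y] (4,6)
    t=3.7166 [y] (4,7) — stop
  → r_3 = 3.7166
beam 4: φ=90°, α=150°
  cosα=-0.8660 sinα=0.5000 | (5,3) | tMaxX 0.7506 tMaxY 1.1800 | tΔX 1.1547 tΔY 2.0000
    t=0.7506 [x] (4,3)
    t=1.1800 [y] (4,4)
    t=1.9053 [x] (3,4)
    t=3.0600 [x] (2,4) — stop
  → r_4 = 3.0600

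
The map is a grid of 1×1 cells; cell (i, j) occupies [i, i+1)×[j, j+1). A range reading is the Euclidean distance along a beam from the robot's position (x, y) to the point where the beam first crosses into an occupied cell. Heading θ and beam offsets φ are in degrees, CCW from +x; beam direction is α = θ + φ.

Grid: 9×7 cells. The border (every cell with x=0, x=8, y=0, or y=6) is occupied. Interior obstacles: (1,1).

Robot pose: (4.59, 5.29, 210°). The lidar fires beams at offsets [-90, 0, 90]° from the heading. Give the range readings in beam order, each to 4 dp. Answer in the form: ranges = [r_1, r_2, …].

beam 1: φ=-90°, α=120°
  cosα=-0.5000 sinα=0.8660 | (4,5) | tMaxX 1.1800 tMaxY 0.8198 | tΔX 2.0000 tΔY 1.1547
    t=0.8198 [y] (4,6) — stop
  → r_1 = 0.8198
beam 2: φ=0°, α=210°
  cosα=-0.8660 sinα=-0.5000 | (4,5) | tMaxX 0.6813 tMaxY 0.5800 | tΔX 1.1547 tΔY 2.0000
    t=0.5800 [y] (4,4)
    t=0.6813 [x] (3,4)
    t=1.8360 [x] (2,4)
    t=2.5800 [y] (2,3)
    t=2.9907 [x] (1,3)
    t=4.1454 [x] (0,3) — stop
  → r_2 = 4.1454
beam 3: φ=90°, α=300°
  cosα=0.5000 sinα=-0.8660 | (4,5) | tMaxX 0.8200 tMaxY 0.3349 | tΔX 2.0000 tΔY 1.1547
    t=0.3349 [y] (4,4)
    t=0.8200 [x] (5,4)
    t=1.4896 [y] (5,3)
    t=2.6443 [y] (5,2)
    t=2.8200 [x] (6,2)
    t=3.7990 [y] (6,1)
    t=4.8200 [x] (7,1)
    t=4.9537 [y] (7,0) — stop
  → r_3 = 4.9537

ranges = [0.8198, 4.1454, 4.9537]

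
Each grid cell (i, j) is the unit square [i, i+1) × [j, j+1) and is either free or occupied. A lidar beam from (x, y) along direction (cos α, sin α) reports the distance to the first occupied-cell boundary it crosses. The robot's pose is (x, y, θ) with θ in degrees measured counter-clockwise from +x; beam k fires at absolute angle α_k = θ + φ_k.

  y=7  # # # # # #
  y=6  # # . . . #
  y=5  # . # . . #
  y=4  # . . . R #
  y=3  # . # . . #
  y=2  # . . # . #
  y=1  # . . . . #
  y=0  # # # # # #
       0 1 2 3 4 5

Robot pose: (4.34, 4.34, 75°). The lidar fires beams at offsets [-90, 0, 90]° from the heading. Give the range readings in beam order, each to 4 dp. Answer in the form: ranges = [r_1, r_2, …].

beam 1: φ=-90°, α=345°
  cosα=0.9659 sinα=-0.2588 | (4,4) | tMaxX 0.6833 tMaxY 1.3137 | tΔX 1.0353 tΔY 3.8637
    t=0.6833 [x] (5,4) — stop
  → r_1 = 0.6833
beam 2: φ=0°, α=75°
  cosα=0.2588 sinα=0.9659 | (4,4) | tMaxX 2.5500 tMaxY 0.6833 | tΔX 3.8637 tΔY 1.0353
    t=0.6833 [y] (4,5)
    t=1.7186 [y] (4,6)
    t=2.5500 [x] (5,6) — stop
  → r_2 = 2.5500
beam 3: φ=90°, α=165°
  cosα=-0.9659 sinα=0.2588 | (4,4) | tMaxX 0.3520 tMaxY 2.5500 | tΔX 1.0353 tΔY 3.8637
    t=0.3520 [x] (3,4)
    t=1.3873 [x] (2,4)
    t=2.4225 [x] (1,4)
    t=2.5500 [y] (1,5)
    t=3.4578 [x] (0,5) — stop
  → r_3 = 3.4578

ranges = [0.6833, 2.5500, 3.4578]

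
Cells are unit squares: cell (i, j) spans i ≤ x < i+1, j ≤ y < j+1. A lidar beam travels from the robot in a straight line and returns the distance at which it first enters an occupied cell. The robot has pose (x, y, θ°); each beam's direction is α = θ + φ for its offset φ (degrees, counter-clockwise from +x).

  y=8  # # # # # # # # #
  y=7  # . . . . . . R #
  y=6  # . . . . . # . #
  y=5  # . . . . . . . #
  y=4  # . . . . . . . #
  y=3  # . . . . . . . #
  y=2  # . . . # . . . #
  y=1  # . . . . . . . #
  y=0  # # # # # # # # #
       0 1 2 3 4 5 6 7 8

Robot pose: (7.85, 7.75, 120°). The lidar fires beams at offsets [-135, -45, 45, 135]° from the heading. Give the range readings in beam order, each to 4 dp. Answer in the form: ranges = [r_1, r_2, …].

ranges = [0.1553, 0.2588, 0.9659, 6.9881]

beam 1: φ=-135°, α=345°
  d=(0.9659,-0.2588)  start (7,7)  tX=0.1553 tY=2.8978  stride 1/|dx|=1.0353 1/|dy|=3.8637
    cross x-line → (8,7), t=0.1553 (wall)
  → r_1 = 0.1553
beam 2: φ=-45°, α=75°
  d=(0.2588,0.9659)  start (7,7)  tX=0.5796 tY=0.2588  stride 1/|dx|=3.8637 1/|dy|=1.0353
    cross y-line → (7,8), t=0.2588 (wall)
  → r_2 = 0.2588
beam 3: φ=45°, α=165°
  d=(-0.9659,0.2588)  start (7,7)  tX=0.8800 tY=0.9659  stride 1/|dx|=1.0353 1/|dy|=3.8637
    cross x-line → (6,7), t=0.8800
    cross y-line → (6,8), t=0.9659 (wall)
  → r_3 = 0.9659
beam 4: φ=135°, α=255°
  d=(-0.2588,-0.9659)  start (7,7)  tX=3.2841 tY=0.7765  stride 1/|dx|=3.8637 1/|dy|=1.0353
    cross y-line → (7,6), t=0.7765
    cross y-line → (7,5), t=1.8117
    cross y-line → (7,4), t=2.8470
    cross x-line → (6,4), t=3.2841
    cross y-line → (6,3), t=3.8823
    cross y-line → (6,2), t=4.9176
    cross y-line → (6,1), t=5.9528
    cross y-line → (6,0), t=6.9881 (wall)
  → r_4 = 6.9881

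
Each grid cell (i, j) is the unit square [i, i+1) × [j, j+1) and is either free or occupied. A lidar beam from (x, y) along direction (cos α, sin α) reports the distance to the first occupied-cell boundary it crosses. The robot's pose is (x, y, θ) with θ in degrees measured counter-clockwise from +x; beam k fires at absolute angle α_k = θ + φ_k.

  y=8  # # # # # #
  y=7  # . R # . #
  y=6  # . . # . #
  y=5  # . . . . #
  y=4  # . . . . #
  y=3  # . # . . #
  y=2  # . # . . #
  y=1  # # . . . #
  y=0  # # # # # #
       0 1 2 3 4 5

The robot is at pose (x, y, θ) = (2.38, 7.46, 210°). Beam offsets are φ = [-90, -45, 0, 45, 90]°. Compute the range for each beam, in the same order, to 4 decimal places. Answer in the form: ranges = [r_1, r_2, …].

beam 1: φ=-90°, α=120°
  d=(-0.5000,0.8660)  start (2,7)  tX=0.7600 tY=0.6235  stride 1/|dx|=2.0000 1/|dy|=1.1547
    cross y-line → (2,8), t=0.6235 (wall)
  → r_1 = 0.6235
beam 2: φ=-45°, α=165°
  d=(-0.9659,0.2588)  start (2,7)  tX=0.3934 tY=2.0864  stride 1/|dx|=1.0353 1/|dy|=3.8637
    cross x-line → (1,7), t=0.3934
    cross x-line → (0,7), t=1.4287 (wall)
  → r_2 = 1.4287
beam 3: φ=0°, α=210°
  d=(-0.8660,-0.5000)  start (2,7)  tX=0.4388 tY=0.9200  stride 1/|dx|=1.1547 1/|dy|=2.0000
    cross x-line → (1,7), t=0.4388
    cross y-line → (1,6), t=0.9200
    cross x-line → (0,6), t=1.5935 (wall)
  → r_3 = 1.5935
beam 4: φ=45°, α=255°
  d=(-0.2588,-0.9659)  start (2,7)  tX=1.4682 tY=0.4762  stride 1/|dx|=3.8637 1/|dy|=1.0353
    cross y-line → (2,6), t=0.4762
    cross x-line → (1,6), t=1.4682
    cross y-line → (1,5), t=1.5115
    cross y-line → (1,4), t=2.5468
    cross y-line → (1,3), t=3.5821
    cross y-line → (1,2), t=4.6173
    cross x-line → (0,2), t=5.3319 (wall)
  → r_4 = 5.3319
beam 5: φ=90°, α=300°
  d=(0.5000,-0.8660)  start (2,7)  tX=1.2400 tY=0.5312  stride 1/|dx|=2.0000 1/|dy|=1.1547
    cross y-line → (2,6), t=0.5312
    cross x-line → (3,6), t=1.2400 (wall)
  → r_5 = 1.2400

ranges = [0.6235, 1.4287, 1.5935, 5.3319, 1.2400]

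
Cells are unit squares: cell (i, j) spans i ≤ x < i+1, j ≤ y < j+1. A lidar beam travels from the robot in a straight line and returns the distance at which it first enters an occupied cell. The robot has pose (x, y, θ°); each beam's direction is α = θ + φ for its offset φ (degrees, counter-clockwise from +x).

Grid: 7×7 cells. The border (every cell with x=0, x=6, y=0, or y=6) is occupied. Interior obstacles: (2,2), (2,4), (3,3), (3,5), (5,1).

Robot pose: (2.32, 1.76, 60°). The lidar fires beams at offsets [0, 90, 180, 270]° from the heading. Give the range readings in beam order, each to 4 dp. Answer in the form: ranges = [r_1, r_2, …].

ranges = [0.2771, 1.5242, 0.8776, 1.5200]

beam 1: φ=0°, α=60°
  cosα=0.5000 sinα=0.8660 | (2,1) | tMaxX 1.3600 tMaxY 0.2771 | tΔX 2.0000 tΔY 1.1547
    t=0.2771 [y] (2,2) — stop
  → r_1 = 0.2771
beam 2: φ=90°, α=150°
  cosα=-0.8660 sinα=0.5000 | (2,1) | tMaxX 0.3695 tMaxY 0.4800 | tΔX 1.1547 tΔY 2.0000
    t=0.3695 [x] (1,1)
    t=0.4800 [y] (1,2)
    t=1.5242 [x] (0,2) — stop
  → r_2 = 1.5242
beam 3: φ=180°, α=240°
  cosα=-0.5000 sinα=-0.8660 | (2,1) | tMaxX 0.6400 tMaxY 0.8776 | tΔX 2.0000 tΔY 1.1547
    t=0.6400 [x] (1,1)
    t=0.8776 [y] (1,0) — stop
  → r_3 = 0.8776
beam 4: φ=270°, α=330°
  cosα=0.8660 sinα=-0.5000 | (2,1) | tMaxX 0.7852 tMaxY 1.5200 | tΔX 1.1547 tΔY 2.0000
    t=0.7852 [x] (3,1)
    t=1.5200 [y] (3,0) — stop
  → r_4 = 1.5200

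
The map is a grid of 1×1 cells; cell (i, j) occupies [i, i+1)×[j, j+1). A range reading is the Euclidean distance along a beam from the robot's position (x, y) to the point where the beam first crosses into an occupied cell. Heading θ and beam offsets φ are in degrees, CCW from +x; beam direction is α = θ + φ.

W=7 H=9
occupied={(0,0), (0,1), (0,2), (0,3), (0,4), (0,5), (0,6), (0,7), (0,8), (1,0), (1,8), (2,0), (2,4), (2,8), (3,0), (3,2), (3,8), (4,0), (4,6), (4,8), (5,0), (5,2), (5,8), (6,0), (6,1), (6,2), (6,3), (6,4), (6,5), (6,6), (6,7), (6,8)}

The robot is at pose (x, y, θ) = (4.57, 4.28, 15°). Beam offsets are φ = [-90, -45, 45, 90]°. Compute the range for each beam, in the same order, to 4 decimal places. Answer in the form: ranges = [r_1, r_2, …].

beam 1: φ=-90°, α=285°
  direction (0.2588, -0.9659); cell (4,4); t to first gridline: x 1.6614, y 0.2899 (then +3.8637 / +1.0353)
    (4,3) via y @ 0.2899
    (4,2) via y @ 1.3252
    (5,2) via x @ 1.6614  # hit
  → r_1 = 1.6614
beam 2: φ=-45°, α=330°
  direction (0.8660, -0.5000); cell (4,4); t to first gridline: x 0.4965, y 0.5600 (then +1.1547 / +2.0000)
    (5,4) via x @ 0.4965
    (5,3) via y @ 0.5600
    (6,3) via x @ 1.6512  # hit
  → r_2 = 1.6512
beam 3: φ=45°, α=60°
  direction (0.5000, 0.8660); cell (4,4); t to first gridline: x 0.8600, y 0.8314 (then +2.0000 / +1.1547)
    (4,5) via y @ 0.8314
    (5,5) via x @ 0.8600
    (5,6) via y @ 1.9861
    (6,6) via x @ 2.8600  # hit
  → r_3 = 2.8600
beam 4: φ=90°, α=105°
  direction (-0.2588, 0.9659); cell (4,4); t to first gridline: x 2.2023, y 0.7454 (then +3.8637 / +1.0353)
    (4,5) via y @ 0.7454
    (4,6) via y @ 1.7807  # hit
  → r_4 = 1.7807

ranges = [1.6614, 1.6512, 2.8600, 1.7807]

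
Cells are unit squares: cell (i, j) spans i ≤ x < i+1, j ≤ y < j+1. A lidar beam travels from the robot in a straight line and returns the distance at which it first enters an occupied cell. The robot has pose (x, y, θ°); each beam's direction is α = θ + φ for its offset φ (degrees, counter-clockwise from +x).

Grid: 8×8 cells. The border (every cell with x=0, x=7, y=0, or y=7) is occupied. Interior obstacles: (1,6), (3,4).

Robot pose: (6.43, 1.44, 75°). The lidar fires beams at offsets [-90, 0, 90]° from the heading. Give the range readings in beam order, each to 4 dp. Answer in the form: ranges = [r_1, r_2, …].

ranges = [0.5901, 2.2023, 5.6215]

beam 1: φ=-90°, α=345°
  direction (0.9659, -0.2588); cell (6,1); t to first gridline: x 0.5901, y 1.7000 (then +1.0353 / +3.8637)
    (7,1) via x @ 0.5901  # hit
  → r_1 = 0.5901
beam 2: φ=0°, α=75°
  direction (0.2588, 0.9659); cell (6,1); t to first gridline: x 2.2023, y 0.5798 (then +3.8637 / +1.0353)
    (6,2) via y @ 0.5798
    (6,3) via y @ 1.6150
    (7,3) via x @ 2.2023  # hit
  → r_2 = 2.2023
beam 3: φ=90°, α=165°
  direction (-0.9659, 0.2588); cell (6,1); t to first gridline: x 0.4452, y 2.1637 (then +1.0353 / +3.8637)
    (5,1) via x @ 0.4452
    (4,1) via x @ 1.4804
    (4,2) via y @ 2.1637
    (3,2) via x @ 2.5157
    (2,2) via x @ 3.5510
    (1,2) via x @ 4.5863
    (0,2) via x @ 5.6215  # hit
  → r_3 = 5.6215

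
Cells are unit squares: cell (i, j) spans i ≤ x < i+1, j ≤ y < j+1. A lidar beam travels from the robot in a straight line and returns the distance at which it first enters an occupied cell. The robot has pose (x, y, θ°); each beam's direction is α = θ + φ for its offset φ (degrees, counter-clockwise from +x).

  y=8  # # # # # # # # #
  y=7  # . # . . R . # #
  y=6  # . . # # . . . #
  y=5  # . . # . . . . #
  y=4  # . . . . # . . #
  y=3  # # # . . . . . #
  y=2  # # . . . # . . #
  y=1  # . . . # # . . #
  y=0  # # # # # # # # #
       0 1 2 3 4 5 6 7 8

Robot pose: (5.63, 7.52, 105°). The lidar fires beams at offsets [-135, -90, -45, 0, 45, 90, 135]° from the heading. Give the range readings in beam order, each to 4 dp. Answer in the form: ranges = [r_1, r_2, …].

beam 1: φ=-135°, α=330°
  cosα=0.8660 sinα=-0.5000 | (5,7) | tMaxX 0.4272 tMaxY 1.0400 | tΔX 1.1547 tΔY 2.0000
    t=0.4272 [x] (6,7)
    t=1.0400 [y] (6,6)
    t=1.5819 [x] (7,6)
    t=2.7366 [x] (8,6) — stop
  → r_1 = 2.7366
beam 2: φ=-90°, α=15°
  cosα=0.9659 sinα=0.2588 | (5,7) | tMaxX 0.3831 tMaxY 1.8546 | tΔX 1.0353 tΔY 3.8637
    t=0.3831 [x] (6,7)
    t=1.4183 [x] (7,7) — stop
  → r_2 = 1.4183
beam 3: φ=-45°, α=60°
  cosα=0.5000 sinα=0.8660 | (5,7) | tMaxX 0.7400 tMaxY 0.5543 | tΔX 2.0000 tΔY 1.1547
    t=0.5543 [y] (5,8) — stop
  → r_3 = 0.5543
beam 4: φ=0°, α=105°
  cosα=-0.2588 sinα=0.9659 | (5,7) | tMaxX 2.4341 tMaxY 0.4969 | tΔX 3.8637 tΔY 1.0353
    t=0.4969 [y] (5,8) — stop
  → r_4 = 0.4969
beam 5: φ=45°, α=150°
  cosα=-0.8660 sinα=0.5000 | (5,7) | tMaxX 0.7275 tMaxY 0.9600 | tΔX 1.1547 tΔY 2.0000
    t=0.7275 [x] (4,7)
    t=0.9600 [y] (4,8) — stop
  → r_5 = 0.9600
beam 6: φ=90°, α=195°
  cosα=-0.9659 sinα=-0.2588 | (5,7) | tMaxX 0.6522 tMaxY 2.0091 | tΔX 1.0353 tΔY 3.8637
    t=0.6522 [x] (4,7)
    t=1.6875 [x] (3,7)
    t=2.0091 [y] (3,6) — stop
  → r_6 = 2.0091
beam 7: φ=135°, α=240°
  cosα=-0.5000 sinα=-0.8660 | (5,7) | tMaxX 1.2600 tMaxY 0.6004 | tΔX 2.0000 tΔY 1.1547
    t=0.6004 [y] (5,6)
    t=1.2600 [x] (4,6) — stop
  → r_7 = 1.2600

ranges = [2.7366, 1.4183, 0.5543, 0.4969, 0.9600, 2.0091, 1.2600]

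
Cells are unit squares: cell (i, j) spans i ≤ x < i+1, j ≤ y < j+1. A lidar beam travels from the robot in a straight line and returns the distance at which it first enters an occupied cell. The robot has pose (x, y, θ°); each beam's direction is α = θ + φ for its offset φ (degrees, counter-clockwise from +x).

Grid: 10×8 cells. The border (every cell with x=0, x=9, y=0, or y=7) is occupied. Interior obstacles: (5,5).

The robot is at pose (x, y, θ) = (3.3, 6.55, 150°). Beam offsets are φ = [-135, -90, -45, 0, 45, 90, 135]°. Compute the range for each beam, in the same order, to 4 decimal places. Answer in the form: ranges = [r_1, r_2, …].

ranges = [1.7387, 0.5196, 0.4659, 0.9000, 2.3811, 4.6000, 5.7458]

beam 1: φ=-135°, α=15°
  cosα=0.9659 sinα=0.2588 | (3,6) | tMaxX 0.7247 tMaxY 1.7387 | tΔX 1.0353 tΔY 3.8637
    t=0.7247 [x] (4,6)
    t=1.7387 [y] (4,7) — stop
  → r_1 = 1.7387
beam 2: φ=-90°, α=60°
  cosα=0.5000 sinα=0.8660 | (3,6) | tMaxX 1.4000 tMaxY 0.5196 | tΔX 2.0000 tΔY 1.1547
    t=0.5196 [y] (3,7) — stop
  → r_2 = 0.5196
beam 3: φ=-45°, α=105°
  cosα=-0.2588 sinα=0.9659 | (3,6) | tMaxX 1.1591 tMaxY 0.4659 | tΔX 3.8637 tΔY 1.0353
    t=0.4659 [y] (3,7) — stop
  → r_3 = 0.4659
beam 4: φ=0°, α=150°
  cosα=-0.8660 sinα=0.5000 | (3,6) | tMaxX 0.3464 tMaxY 0.9000 | tΔX 1.1547 tΔY 2.0000
    t=0.3464 [x] (2,6)
    t=0.9000 [y] (2,7) — stop
  → r_4 = 0.9000
beam 5: φ=45°, α=195°
  cosα=-0.9659 sinα=-0.2588 | (3,6) | tMaxX 0.3106 tMaxY 2.1250 | tΔX 1.0353 tΔY 3.8637
    t=0.3106 [x] (2,6)
    t=1.3459 [x] (1,6)
    t=2.1250 [y] (1,5)
    t=2.3811 [x] (0,5) — stop
  → r_5 = 2.3811
beam 6: φ=90°, α=240°
  cosα=-0.5000 sinα=-0.8660 | (3,6) | tMaxX 0.6000 tMaxY 0.6351 | tΔX 2.0000 tΔY 1.1547
    t=0.6000 [x] (2,6)
    t=0.6351 [y] (2,5)
    t=1.7898 [y] (2,4)
    t=2.6000 [x] (1,4)
    t=2.9445 [y] (1,3)
    t=4.0992 [y] (1,2)
    t=4.6000 [x] (0,2) — stop
  → r_6 = 4.6000
beam 7: φ=135°, α=285°
  cosα=0.2588 sinα=-0.9659 | (3,6) | tMaxX 2.7046 tMaxY 0.5694 | tΔX 3.8637 tΔY 1.0353
    t=0.5694 [y] (3,5)
    t=1.6047 [y] (3,4)
    t=2.6400 [y] (3,3)
    t=2.7046 [x] (4,3)
    t=3.6752 [y] (4,2)
    t=4.7105 [y] (4,1)
    t=5.7458 [y] (4,0) — stop
  → r_7 = 5.7458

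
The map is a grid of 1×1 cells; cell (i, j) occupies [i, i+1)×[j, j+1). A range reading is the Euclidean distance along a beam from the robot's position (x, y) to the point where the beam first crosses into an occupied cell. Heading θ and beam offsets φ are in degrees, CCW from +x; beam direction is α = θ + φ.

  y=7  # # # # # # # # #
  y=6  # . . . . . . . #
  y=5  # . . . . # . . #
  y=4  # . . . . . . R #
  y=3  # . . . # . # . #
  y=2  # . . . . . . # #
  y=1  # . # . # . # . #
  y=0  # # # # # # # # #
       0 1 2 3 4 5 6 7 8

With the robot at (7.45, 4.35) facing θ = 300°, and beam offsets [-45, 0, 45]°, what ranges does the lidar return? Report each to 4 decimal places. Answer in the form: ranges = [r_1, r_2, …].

ranges = [1.3976, 1.1000, 0.5694]

beam 1: φ=-45°, α=255°
  d=(-0.2588,-0.9659)  start (7,4)  tX=1.7387 tY=0.3623  stride 1/|dx|=3.8637 1/|dy|=1.0353
    cross y-line → (7,3), t=0.3623
    cross y-line → (7,2), t=1.3976 (wall)
  → r_1 = 1.3976
beam 2: φ=0°, α=300°
  d=(0.5000,-0.8660)  start (7,4)  tX=1.1000 tY=0.4041  stride 1/|dx|=2.0000 1/|dy|=1.1547
    cross y-line → (7,3), t=0.4041
    cross x-line → (8,3), t=1.1000 (wall)
  → r_2 = 1.1000
beam 3: φ=45°, α=345°
  d=(0.9659,-0.2588)  start (7,4)  tX=0.5694 tY=1.3523  stride 1/|dx|=1.0353 1/|dy|=3.8637
    cross x-line → (8,4), t=0.5694 (wall)
  → r_3 = 0.5694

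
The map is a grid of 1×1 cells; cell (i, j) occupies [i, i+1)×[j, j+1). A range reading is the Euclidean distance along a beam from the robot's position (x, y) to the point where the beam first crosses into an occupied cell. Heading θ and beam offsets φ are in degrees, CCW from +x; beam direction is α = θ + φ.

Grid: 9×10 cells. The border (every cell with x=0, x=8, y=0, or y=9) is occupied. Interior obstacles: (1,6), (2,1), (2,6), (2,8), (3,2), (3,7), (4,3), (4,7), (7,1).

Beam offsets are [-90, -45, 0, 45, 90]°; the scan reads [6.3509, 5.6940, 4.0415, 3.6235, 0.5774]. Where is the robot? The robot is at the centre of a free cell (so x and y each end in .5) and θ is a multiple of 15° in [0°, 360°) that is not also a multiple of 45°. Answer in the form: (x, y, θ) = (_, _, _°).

The pose lattice has 47·16 = 752 candidates. Test each by forward raycasting.
  (6.5, 7.5, 75°): beam 1 = 1.5529 ≠ 6.3509 ✗
  (7.5, 4.5, 105°): beam 1 = 0.5176 ≠ 6.3509 ✗
  (7.5, 2.5, 345°): beam 1 = 0.5176 ≠ 6.3509 ✗
  …
  (4.5, 6.5, 330°): r_1=6.3509, r_2=5.6940, r_3=4.0415, r_4=3.6235, r_5=0.5774 — all match ✓
Unique over the lattice → pose = (4.5, 6.5, 330°).

(x, y, θ) = (4.5, 6.5, 330°)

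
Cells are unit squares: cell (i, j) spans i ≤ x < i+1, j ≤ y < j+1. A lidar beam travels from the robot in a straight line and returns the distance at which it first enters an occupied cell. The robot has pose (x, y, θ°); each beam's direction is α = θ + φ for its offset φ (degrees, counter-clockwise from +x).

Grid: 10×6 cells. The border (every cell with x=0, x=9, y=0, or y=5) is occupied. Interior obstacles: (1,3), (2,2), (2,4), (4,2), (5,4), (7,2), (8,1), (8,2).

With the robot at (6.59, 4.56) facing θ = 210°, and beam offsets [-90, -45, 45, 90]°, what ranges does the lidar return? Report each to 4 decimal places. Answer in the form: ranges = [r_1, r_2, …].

beam 1: φ=-90°, α=120°
  direction (-0.5000, 0.8660); cell (6,4); t to first gridline: x 1.1800, y 0.5081 (then +2.0000 / +1.1547)
    (6,5) via y @ 0.5081  # hit
  → r_1 = 0.5081
beam 2: φ=-45°, α=165°
  direction (-0.9659, 0.2588); cell (6,4); t to first gridline: x 0.6108, y 1.7000 (then +1.0353 / +3.8637)
    (5,4) via x @ 0.6108  # hit
  → r_2 = 0.6108
beam 3: φ=45°, α=255°
  direction (-0.2588, -0.9659); cell (6,4); t to first gridline: x 2.2796, y 0.5798 (then +3.8637 / +1.0353)
    (6,3) via y @ 0.5798
    (6,2) via y @ 1.6150
    (5,2) via x @ 2.2796
    (5,1) via y @ 2.6503
    (5,0) via y @ 3.6856  # hit
  → r_3 = 3.6856
beam 4: φ=90°, α=300°
  direction (0.5000, -0.8660); cell (6,4); t to first gridline: x 0.8200, y 0.6466 (then +2.0000 / +1.1547)
    (6,3) via y @ 0.6466
    (7,3) via x @ 0.8200
    (7,2) via y @ 1.8013  # hit
  → r_4 = 1.8013

ranges = [0.5081, 0.6108, 3.6856, 1.8013]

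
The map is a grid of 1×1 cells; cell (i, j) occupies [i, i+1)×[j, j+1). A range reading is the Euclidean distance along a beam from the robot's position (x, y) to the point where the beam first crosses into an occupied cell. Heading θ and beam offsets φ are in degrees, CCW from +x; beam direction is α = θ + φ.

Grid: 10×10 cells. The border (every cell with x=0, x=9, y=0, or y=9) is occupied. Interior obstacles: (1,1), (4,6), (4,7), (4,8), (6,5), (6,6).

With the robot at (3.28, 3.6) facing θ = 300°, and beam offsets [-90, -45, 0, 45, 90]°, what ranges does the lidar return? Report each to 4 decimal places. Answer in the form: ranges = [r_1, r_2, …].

ranges = [2.6327, 2.6917, 3.0022, 5.9218, 3.1408]

beam 1: φ=-90°, α=210°
  dir = (cos 210°, sin 210°) = (-0.8660, -0.5000); from cell (3,3)
  next x-line at t=0.3233, next y-line at t=1.2000; Δt_x=1.1547, Δt_y=2.0000
    x: enter (2,3) at t=0.3233
    y: enter (2,2) at t=1.2000
    x: enter (1,2) at t=1.4780
    x: enter (0,2) at t=2.6327 ← occupied
  → r_1 = 2.6327
beam 2: φ=-45°, α=255°
  dir = (cos 255°, sin 255°) = (-0.2588, -0.9659); from cell (3,3)
  next x-line at t=1.0818, next y-line at t=0.6212; Δt_x=3.8637, Δt_y=1.0353
    y: enter (3,2) at t=0.6212
    x: enter (2,2) at t=1.0818
    y: enter (2,1) at t=1.6564
    y: enter (2,0) at t=2.6917 ← occupied
  → r_2 = 2.6917
beam 3: φ=0°, α=300°
  dir = (cos 300°, sin 300°) = (0.5000, -0.8660); from cell (3,3)
  next x-line at t=1.4400, next y-line at t=0.6928; Δt_x=2.0000, Δt_y=1.1547
    y: enter (3,2) at t=0.6928
    x: enter (4,2) at t=1.4400
    y: enter (4,1) at t=1.8475
    y: enter (4,0) at t=3.0022 ← occupied
  → r_3 = 3.0022
beam 4: φ=45°, α=345°
  dir = (cos 345°, sin 345°) = (0.9659, -0.2588); from cell (3,3)
  next x-line at t=0.7454, next y-line at t=2.3182; Δt_x=1.0353, Δt_y=3.8637
    x: enter (4,3) at t=0.7454
    x: enter (5,3) at t=1.7807
    y: enter (5,2) at t=2.3182
    x: enter (6,2) at t=2.8160
    x: enter (7,2) at t=3.8512
    x: enter (8,2) at t=4.8865
    x: enter (9,2) at t=5.9218 ← occupied
  → r_4 = 5.9218
beam 5: φ=90°, α=30°
  dir = (cos 30°, sin 30°) = (0.8660, 0.5000); from cell (3,3)
  next x-line at t=0.8314, next y-line at t=0.8000; Δt_x=1.1547, Δt_y=2.0000
    y: enter (3,4) at t=0.8000
    x: enter (4,4) at t=0.8314
    x: enter (5,4) at t=1.9861
    y: enter (5,5) at t=2.8000
    x: enter (6,5) at t=3.1408 ← occupied
  → r_5 = 3.1408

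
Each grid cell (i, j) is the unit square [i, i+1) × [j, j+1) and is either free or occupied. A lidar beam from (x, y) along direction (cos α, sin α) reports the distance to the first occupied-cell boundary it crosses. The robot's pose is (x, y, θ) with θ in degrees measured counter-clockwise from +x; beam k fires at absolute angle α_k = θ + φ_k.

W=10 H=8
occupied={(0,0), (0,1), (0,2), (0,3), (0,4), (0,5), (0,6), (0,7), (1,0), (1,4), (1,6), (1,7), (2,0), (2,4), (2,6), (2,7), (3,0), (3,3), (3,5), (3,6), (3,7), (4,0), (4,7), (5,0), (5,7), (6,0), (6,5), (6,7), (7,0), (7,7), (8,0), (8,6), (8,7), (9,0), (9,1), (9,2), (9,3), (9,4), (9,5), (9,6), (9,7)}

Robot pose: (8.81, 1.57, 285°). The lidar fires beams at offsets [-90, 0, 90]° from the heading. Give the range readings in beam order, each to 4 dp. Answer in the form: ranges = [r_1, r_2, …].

ranges = [2.2023, 0.5901, 0.1967]

beam 1: φ=-90°, α=195°
  direction (-0.9659, -0.2588); cell (8,1); t to first gridline: x 0.8386, y 2.2023 (then +1.0353 / +3.8637)
    (7,1) via x @ 0.8386
    (6,1) via x @ 1.8738
    (6,0) via y @ 2.2023  # hit
  → r_1 = 2.2023
beam 2: φ=0°, α=285°
  direction (0.2588, -0.9659); cell (8,1); t to first gridline: x 0.7341, y 0.5901 (then +3.8637 / +1.0353)
    (8,0) via y @ 0.5901  # hit
  → r_2 = 0.5901
beam 3: φ=90°, α=15°
  direction (0.9659, 0.2588); cell (8,1); t to first gridline: x 0.1967, y 1.6614 (then +1.0353 / +3.8637)
    (9,1) via x @ 0.1967  # hit
  → r_3 = 0.1967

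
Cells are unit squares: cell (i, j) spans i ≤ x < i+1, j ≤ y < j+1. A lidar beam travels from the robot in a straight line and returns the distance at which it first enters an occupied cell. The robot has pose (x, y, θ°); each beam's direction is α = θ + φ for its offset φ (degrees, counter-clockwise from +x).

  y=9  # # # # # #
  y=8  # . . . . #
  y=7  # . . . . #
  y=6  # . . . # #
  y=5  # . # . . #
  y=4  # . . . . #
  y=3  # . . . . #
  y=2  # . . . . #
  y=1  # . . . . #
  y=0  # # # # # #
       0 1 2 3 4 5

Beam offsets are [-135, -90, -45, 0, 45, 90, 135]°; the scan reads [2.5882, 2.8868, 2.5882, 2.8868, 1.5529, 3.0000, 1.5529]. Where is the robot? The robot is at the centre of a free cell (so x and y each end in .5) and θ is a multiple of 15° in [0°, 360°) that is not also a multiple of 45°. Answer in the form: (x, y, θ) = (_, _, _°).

Candidates: 30 free-cell centres × 16 headings = 480 poses. Raycast each; keep the one whose scan matches to 4 dp.
  (4.5, 1.5, 255°): beam 1 = 4.0415 ≠ 2.5882 ✗
  (1.5, 7.5, 330°): beam 1 = 0.5176 ≠ 2.5882 ✗
  (3.5, 6.5, 165°): beam 1 = 0.5774 ≠ 2.5882 ✗
  (4.5, 8.5, 60°): beam 1 = 1.5529 ≠ 2.5882 ✗
  …
  (2.5, 3.5, 30°): r_1=2.5882, r_2=2.8868, r_3=2.5882, r_4=2.8868, r_5=1.5529, r_6=3.0000, r_7=1.5529 — all match ✓
Unique over the lattice → pose = (2.5, 3.5, 30°).

(x, y, θ) = (2.5, 3.5, 30°)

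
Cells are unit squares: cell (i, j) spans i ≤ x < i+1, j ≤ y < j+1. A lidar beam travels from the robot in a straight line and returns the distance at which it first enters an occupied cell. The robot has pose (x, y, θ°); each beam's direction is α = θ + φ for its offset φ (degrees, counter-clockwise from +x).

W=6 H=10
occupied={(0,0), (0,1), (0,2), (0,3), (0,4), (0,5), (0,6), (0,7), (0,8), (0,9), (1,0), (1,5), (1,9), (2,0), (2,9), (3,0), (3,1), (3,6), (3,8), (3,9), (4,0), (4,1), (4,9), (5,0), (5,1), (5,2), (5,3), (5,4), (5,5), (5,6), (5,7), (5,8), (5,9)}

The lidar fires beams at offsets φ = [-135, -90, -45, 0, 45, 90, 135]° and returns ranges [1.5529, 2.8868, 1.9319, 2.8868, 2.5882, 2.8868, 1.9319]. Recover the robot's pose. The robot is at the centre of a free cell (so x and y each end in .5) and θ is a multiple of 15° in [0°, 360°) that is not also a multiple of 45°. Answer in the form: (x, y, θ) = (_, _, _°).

The pose lattice has 27·16 = 432 candidates. Test each by forward raycasting.
  (1.5, 1.5, 255°): beam 1 = 1.0000 ≠ 1.5529 ✗
  (3.5, 2.5, 15°): beam 1 = 0.5774 ≠ 1.5529 ✗
  (3.5, 4.5, 210°): beam 2 = 5.0000 ≠ 2.8868 ✗
  (2.5, 5.5, 60°): beam 1 = 3.6235 ≠ 1.5529 ✗
  …
  (2.5, 3.5, 330°): r_1=1.5529, r_2=2.8868, r_3=1.9319, r_4=2.8868, r_5=2.5882, r_6=2.8868, r_7=1.9319 — all match ✓
Unique over the lattice → pose = (2.5, 3.5, 330°).

(x, y, θ) = (2.5, 3.5, 330°)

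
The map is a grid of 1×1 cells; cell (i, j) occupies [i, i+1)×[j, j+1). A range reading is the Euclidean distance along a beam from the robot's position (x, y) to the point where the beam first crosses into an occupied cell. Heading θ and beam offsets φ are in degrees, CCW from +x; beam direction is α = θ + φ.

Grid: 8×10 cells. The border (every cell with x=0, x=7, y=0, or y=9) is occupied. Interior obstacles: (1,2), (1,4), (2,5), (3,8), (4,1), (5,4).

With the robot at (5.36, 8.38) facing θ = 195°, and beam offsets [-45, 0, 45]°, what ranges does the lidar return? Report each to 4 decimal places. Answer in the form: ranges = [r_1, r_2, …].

beam 1: φ=-45°, α=150°
  dir = (cos 150°, sin 150°) = (-0.8660, 0.5000); from cell (5,8)
  next x-line at t=0.4157, next y-line at t=1.2400; Δt_x=1.1547, Δt_y=2.0000
    x: enter (4,8) at t=0.4157
    y: enter (4,9) at t=1.2400 ← occupied
  → r_1 = 1.2400
beam 2: φ=0°, α=195°
  dir = (cos 195°, sin 195°) = (-0.9659, -0.2588); from cell (5,8)
  next x-line at t=0.3727, next y-line at t=1.4682; Δt_x=1.0353, Δt_y=3.8637
    x: enter (4,8) at t=0.3727
    x: enter (3,8) at t=1.4080 ← occupied
  → r_2 = 1.4080
beam 3: φ=45°, α=240°
  dir = (cos 240°, sin 240°) = (-0.5000, -0.8660); from cell (5,8)
  next x-line at t=0.7200, next y-line at t=0.4388; Δt_x=2.0000, Δt_y=1.1547
    y: enter (5,7) at t=0.4388
    x: enter (4,7) at t=0.7200
    y: enter (4,6) at t=1.5935
    x: enter (3,6) at t=2.7200
    y: enter (3,5) at t=2.7482
    y: enter (3,4) at t=3.9029
    x: enter (2,4) at t=4.7200
    y: enter (2,3) at t=5.0576
    y: enter (2,2) at t=6.2123
    x: enter (1,2) at t=6.7200 ← occupied
  → r_3 = 6.7200

ranges = [1.2400, 1.4080, 6.7200]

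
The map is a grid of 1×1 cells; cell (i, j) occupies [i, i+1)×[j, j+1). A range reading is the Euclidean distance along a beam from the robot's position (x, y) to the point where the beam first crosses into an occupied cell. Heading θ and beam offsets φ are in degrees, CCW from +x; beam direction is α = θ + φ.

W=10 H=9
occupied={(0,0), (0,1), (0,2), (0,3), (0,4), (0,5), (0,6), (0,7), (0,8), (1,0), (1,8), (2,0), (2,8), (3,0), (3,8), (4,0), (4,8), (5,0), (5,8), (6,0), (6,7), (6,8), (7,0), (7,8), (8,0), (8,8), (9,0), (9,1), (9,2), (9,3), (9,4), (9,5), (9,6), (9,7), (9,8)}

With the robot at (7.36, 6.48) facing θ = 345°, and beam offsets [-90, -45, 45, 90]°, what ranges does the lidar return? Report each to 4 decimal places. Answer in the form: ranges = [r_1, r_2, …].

ranges = [5.6733, 3.2800, 1.8937, 1.5736]

beam 1: φ=-90°, α=255°
  d=(-0.2588,-0.9659)  start (7,6)  tX=1.3909 tY=0.4969  stride 1/|dx|=3.8637 1/|dy|=1.0353
    cross y-line → (7,5), t=0.4969
    cross x-line → (6,5), t=1.3909
    cross y-line → (6,4), t=1.5322
    cross y-line → (6,3), t=2.5675
    cross y-line → (6,2), t=3.6028
    cross y-line → (6,1), t=4.6380
    cross x-line → (5,1), t=5.2546
    cross y-line → (5,0), t=5.6733 (wall)
  → r_1 = 5.6733
beam 2: φ=-45°, α=300°
  d=(0.5000,-0.8660)  start (7,6)  tX=1.2800 tY=0.5543  stride 1/|dx|=2.0000 1/|dy|=1.1547
    cross y-line → (7,5), t=0.5543
    cross x-line → (8,5), t=1.2800
    cross y-line → (8,4), t=1.7090
    cross y-line → (8,3), t=2.8637
    cross x-line → (9,3), t=3.2800 (wall)
  → r_2 = 3.2800
beam 3: φ=45°, α=30°
  d=(0.8660,0.5000)  start (7,6)  tX=0.7390 tY=1.0400  stride 1/|dx|=1.1547 1/|dy|=2.0000
    cross x-line → (8,6), t=0.7390
    cross y-line → (8,7), t=1.0400
    cross x-line → (9,7), t=1.8937 (wall)
  → r_3 = 1.8937
beam 4: φ=90°, α=75°
  d=(0.2588,0.9659)  start (7,6)  tX=2.4728 tY=0.5383  stride 1/|dx|=3.8637 1/|dy|=1.0353
    cross y-line → (7,7), t=0.5383
    cross y-line → (7,8), t=1.5736 (wall)
  → r_4 = 1.5736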